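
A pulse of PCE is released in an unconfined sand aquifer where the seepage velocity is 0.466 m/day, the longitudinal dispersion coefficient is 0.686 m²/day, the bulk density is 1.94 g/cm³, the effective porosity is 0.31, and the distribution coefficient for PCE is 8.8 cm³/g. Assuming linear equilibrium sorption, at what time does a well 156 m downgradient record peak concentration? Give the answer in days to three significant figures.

18600 days

Retardation factor R = 1 + ρ_b·K_d/n = 1 + 1.94 × 8.8/0.31 = 56.07.
Sorption retards both mechanisms: v_R = v/R = 0.008311 m/day, D_R = D/R = 0.01223 m²/day.
Peak time from v_R²t² + 2D_R t − x² = 0: t = (√(D_R² + v_R²x²) − D_R)/v_R².
√(D_R² + v_R²x²) = √(0.01223² + 0.008311² × 156²) = 1.297; v_R² = 6.907e-05.
t = (1.297 − 0.01223)/6.907e-05 = 18600 days.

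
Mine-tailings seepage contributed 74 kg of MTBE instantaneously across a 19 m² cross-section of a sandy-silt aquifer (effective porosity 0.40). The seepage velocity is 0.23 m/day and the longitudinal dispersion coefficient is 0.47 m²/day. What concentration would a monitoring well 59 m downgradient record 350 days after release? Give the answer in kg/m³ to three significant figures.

0.106 kg/m³

For an instantaneous plane source, C(x,t) = M/(n_e·A·√(4πDt)) · exp(−(x−vt)²/(4Dt)), with n_e·A the pore (flow) area.
Plume center vt = 0.23 × 350 = 80.5 m, so the well at 59 m is 21.5 m upgradient of the peak.
√(4πDt) = 45.47 m, giving peak height M/(n_e·A·√(4πDt)) = 74/(0.40 × 19 × 45.47) = 0.2141 kg/m³.
(x−vt)²/(4Dt) = (-21.5)²/(4 × 0.47 × 350) = 0.7025; exp(−0.7025) = 0.4953.
C = 0.2141 × 0.4953 = 0.106 kg/m³.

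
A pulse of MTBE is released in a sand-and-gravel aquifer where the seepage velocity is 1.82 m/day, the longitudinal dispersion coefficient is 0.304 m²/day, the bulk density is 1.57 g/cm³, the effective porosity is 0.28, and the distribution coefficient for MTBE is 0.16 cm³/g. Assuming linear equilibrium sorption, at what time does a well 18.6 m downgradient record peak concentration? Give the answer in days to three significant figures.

Retardation factor R = 1 + ρ_b·K_d/n = 1 + 1.57 × 0.16/0.28 = 1.897.
Sorption retards both mechanisms: v_R = v/R = 0.9594 m/day, D_R = D/R = 0.1603 m²/day.
Peak time from v_R²t² + 2D_R t − x² = 0: t = (√(D_R² + v_R²x²) − D_R)/v_R².
√(D_R² + v_R²x²) = √(0.1603² + 0.9594² × 18.6²) = 17.85; v_R² = 0.9204.
t = (17.85 − 0.1603)/0.9204 = 19.2 days.

19.2 days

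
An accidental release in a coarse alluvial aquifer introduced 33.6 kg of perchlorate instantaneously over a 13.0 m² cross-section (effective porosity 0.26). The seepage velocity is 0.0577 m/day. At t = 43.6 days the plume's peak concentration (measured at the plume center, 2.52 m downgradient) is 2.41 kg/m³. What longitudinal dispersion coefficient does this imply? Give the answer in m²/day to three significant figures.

0.0311 m²/day

At the plume center C_max = M/(n_e·A·√(4πDt)), so D = M²/(4πt·(n_e·A·C_max)²).
n_e·A·C_max = 0.26 × 13.0 × 2.41 = 8.146 kg/m.
D = 33.6²/(4π × 43.6 × 8.146²) = 0.0311 m²/day.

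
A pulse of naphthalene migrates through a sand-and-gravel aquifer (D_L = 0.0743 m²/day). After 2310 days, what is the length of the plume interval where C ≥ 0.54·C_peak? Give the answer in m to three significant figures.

The plume is Gaussian with σ = √(2Dt) = √(2 × 0.0743 × 2310) = 18.53 m.
C/C_peak = exp(−Δx²/(2σ²)) = 0.54 ⇒ Δx = σ·√(−2 ln 0.54) = 18.53 × 1.110 = 20.57 m.
Width = 2Δx = 41.1 m.

41.1 m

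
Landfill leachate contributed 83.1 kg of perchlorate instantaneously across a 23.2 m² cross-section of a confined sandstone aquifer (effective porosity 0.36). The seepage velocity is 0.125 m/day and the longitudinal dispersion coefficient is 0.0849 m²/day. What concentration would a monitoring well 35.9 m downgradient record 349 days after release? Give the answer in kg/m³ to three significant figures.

For an instantaneous plane source, C(x,t) = M/(n_e·A·√(4πDt)) · exp(−(x−vt)²/(4Dt)), with n_e·A the pore (flow) area.
Plume center vt = 0.125 × 349 = 43.625 m, so the well at 35.9 m is 7.725 m upgradient of the peak.
√(4πDt) = 19.30 m, giving peak height M/(n_e·A·√(4πDt)) = 83.1/(0.36 × 23.2 × 19.30) = 0.5155 kg/m³.
(x−vt)²/(4Dt) = (-7.725)²/(4 × 0.0849 × 349) = 0.5035; exp(−0.5035) = 0.6044.
C = 0.5155 × 0.6044 = 0.312 kg/m³.

0.312 kg/m³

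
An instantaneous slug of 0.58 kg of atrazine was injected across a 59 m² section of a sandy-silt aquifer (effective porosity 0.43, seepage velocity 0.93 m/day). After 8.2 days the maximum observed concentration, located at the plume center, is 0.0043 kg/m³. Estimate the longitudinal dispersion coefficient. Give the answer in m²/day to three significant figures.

0.274 m²/day

At the plume center C_max = M/(n_e·A·√(4πDt)), so D = M²/(4πt·(n_e·A·C_max)²).
n_e·A·C_max = 0.43 × 59 × 0.0043 = 0.1091 kg/m.
D = 0.58²/(4π × 8.2 × 0.1091²) = 0.274 m²/day.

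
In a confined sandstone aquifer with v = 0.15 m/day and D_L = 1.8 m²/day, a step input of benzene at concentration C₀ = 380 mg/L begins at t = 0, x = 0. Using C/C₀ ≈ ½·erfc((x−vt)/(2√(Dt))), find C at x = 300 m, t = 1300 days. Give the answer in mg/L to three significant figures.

For a continuous step input, C/C₀ ≈ ½·erfc((x−vt)/(2√(Dt))).
vt = 0.15 × 1300 = 195 m and 2√(Dt) = 2√(1.8 × 1300) = 96.75 m.
Argument (x−vt)/(2√(Dt)) = (300 − 195)/96.75 = 1.085; ½·erfc(1.085) = 0.06246.
C = 380 × 0.06246 = 23.7 mg/L.

23.7 mg/L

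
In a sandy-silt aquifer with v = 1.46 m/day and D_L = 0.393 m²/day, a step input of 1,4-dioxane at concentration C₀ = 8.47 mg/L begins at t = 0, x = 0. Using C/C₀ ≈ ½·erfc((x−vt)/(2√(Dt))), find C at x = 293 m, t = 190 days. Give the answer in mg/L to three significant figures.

For a continuous step input, C/C₀ ≈ ½·erfc((x−vt)/(2√(Dt))).
vt = 1.46 × 190 = 277.4 m and 2√(Dt) = 2√(0.393 × 190) = 17.28 m.
Argument (x−vt)/(2√(Dt)) = (293 − 277.4)/17.28 = 0.9028; ½·erfc(0.9028) = 0.1008.
C = 8.47 × 0.1008 = 0.854 mg/L.

0.854 mg/L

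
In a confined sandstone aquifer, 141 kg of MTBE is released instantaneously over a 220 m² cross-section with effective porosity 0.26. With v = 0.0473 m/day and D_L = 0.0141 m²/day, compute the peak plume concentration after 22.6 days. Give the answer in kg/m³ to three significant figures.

1.23 kg/m³

The peak of an instantaneous 1D plume sits at x = vt; there the Gaussian factor is 1 and C_max = M/(n_e·A·√(4πDt)), where n_e·A is the pore area the mass is dissolved in.
√(4πDt) = √(4π × 0.0141 × 22.6) = 2.001 m, so C_max = 141/(0.26 × 220 × 2.001) = 1.23 kg/m³.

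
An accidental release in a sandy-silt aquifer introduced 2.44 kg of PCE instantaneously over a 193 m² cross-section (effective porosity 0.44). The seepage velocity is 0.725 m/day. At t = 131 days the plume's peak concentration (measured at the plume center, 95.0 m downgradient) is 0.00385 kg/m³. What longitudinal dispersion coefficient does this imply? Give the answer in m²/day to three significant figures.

0.0338 m²/day

At the plume center C_max = M/(n_e·A·√(4πDt)), so D = M²/(4πt·(n_e·A·C_max)²).
n_e·A·C_max = 0.44 × 193 × 0.00385 = 0.3269 kg/m.
D = 2.44²/(4π × 131 × 0.3269²) = 0.0338 m²/day.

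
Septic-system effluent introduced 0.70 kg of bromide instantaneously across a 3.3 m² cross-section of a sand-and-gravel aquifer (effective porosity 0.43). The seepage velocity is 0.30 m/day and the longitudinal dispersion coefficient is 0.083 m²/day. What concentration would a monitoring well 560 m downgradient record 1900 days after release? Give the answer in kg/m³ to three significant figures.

For an instantaneous plane source, C(x,t) = M/(n_e·A·√(4πDt)) · exp(−(x−vt)²/(4Dt)), with n_e·A the pore (flow) area.
Plume center vt = 0.30 × 1900 = 570 m, so the well at 560 m is 10 m upgradient of the peak.
√(4πDt) = 44.52 m, giving peak height M/(n_e·A·√(4πDt)) = 0.70/(0.43 × 3.3 × 44.52) = 0.01108 kg/m³.
(x−vt)²/(4Dt) = (-10)²/(4 × 0.083 × 1900) = 0.1585; exp(−0.1585) = 0.8534.
C = 0.01108 × 0.8534 = 0.00946 kg/m³.

0.00946 kg/m³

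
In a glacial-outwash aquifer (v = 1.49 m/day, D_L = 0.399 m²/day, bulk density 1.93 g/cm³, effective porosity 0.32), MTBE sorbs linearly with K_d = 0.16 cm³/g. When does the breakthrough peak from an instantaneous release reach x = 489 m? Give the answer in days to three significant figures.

Retardation factor R = 1 + ρ_b·K_d/n = 1 + 1.93 × 0.16/0.32 = 1.965.
Sorption retards both mechanisms: v_R = v/R = 0.7583 m/day, D_R = D/R = 0.2031 m²/day.
Peak time from v_R²t² + 2D_R t − x² = 0: t = (√(D_R² + v_R²x²) − D_R)/v_R².
√(D_R² + v_R²x²) = √(0.2031² + 0.7583² × 489²) = 370.8; v_R² = 0.5750.
t = (370.8 − 0.2031)/0.5750 = 645 days.

645 days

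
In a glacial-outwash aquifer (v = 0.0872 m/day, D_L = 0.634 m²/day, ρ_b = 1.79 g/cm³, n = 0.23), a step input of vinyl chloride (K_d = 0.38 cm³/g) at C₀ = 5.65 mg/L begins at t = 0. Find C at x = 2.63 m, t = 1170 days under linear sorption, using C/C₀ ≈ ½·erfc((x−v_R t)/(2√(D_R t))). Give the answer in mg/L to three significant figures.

5.00 mg/L

Retardation factor R = 1 + ρ_b·K_d/n = 1 + 1.79 × 0.38/0.23 = 3.957.
Sorption retards both mechanisms: v_R = v/R = 0.02204 m/day, D_R = D/R = 0.1602 m²/day.
v_R·t = 0.02204 × 1170 = 25.7868 m; 2√(D_R t) = 27.38 m; argument = (2.63 − 25.7868)/27.38 = -0.8458.
C = C₀ × ½·erfc(-0.8458) = 5.65 × 0.8842 = 5.00 mg/L.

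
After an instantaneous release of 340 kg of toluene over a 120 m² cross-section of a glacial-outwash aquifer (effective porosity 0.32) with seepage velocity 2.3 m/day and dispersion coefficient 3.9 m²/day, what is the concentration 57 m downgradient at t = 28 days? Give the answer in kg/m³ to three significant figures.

0.211 kg/m³

For an instantaneous plane source, C(x,t) = M/(n_e·A·√(4πDt)) · exp(−(x−vt)²/(4Dt)), with n_e·A the pore (flow) area.
Plume center vt = 2.3 × 28 = 64.4 m, so the well at 57 m is 7.4 m upgradient of the peak.
√(4πDt) = 37.04 m, giving peak height M/(n_e·A·√(4πDt)) = 340/(0.32 × 120 × 37.04) = 0.2390 kg/m³.
(x−vt)²/(4Dt) = (-7.4)²/(4 × 3.9 × 28) = 0.1254; exp(−0.1254) = 0.8821.
C = 0.2390 × 0.8821 = 0.211 kg/m³.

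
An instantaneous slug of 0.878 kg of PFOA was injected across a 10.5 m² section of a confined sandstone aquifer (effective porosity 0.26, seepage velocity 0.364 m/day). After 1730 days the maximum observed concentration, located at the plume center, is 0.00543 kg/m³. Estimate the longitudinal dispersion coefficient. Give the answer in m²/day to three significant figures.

0.161 m²/day

At the plume center C_max = M/(n_e·A·√(4πDt)), so D = M²/(4πt·(n_e·A·C_max)²).
n_e·A·C_max = 0.26 × 10.5 × 0.00543 = 0.01482 kg/m.
D = 0.878²/(4π × 1730 × 0.01482²) = 0.161 m²/day.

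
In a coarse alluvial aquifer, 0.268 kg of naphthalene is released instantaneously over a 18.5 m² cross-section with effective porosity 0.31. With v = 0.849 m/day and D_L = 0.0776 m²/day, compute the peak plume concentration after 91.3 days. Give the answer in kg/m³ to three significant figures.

The peak of an instantaneous 1D plume sits at x = vt; there the Gaussian factor is 1 and C_max = M/(n_e·A·√(4πDt)), where n_e·A is the pore area the mass is dissolved in.
√(4πDt) = √(4π × 0.0776 × 91.3) = 9.436 m, so C_max = 0.268/(0.31 × 18.5 × 9.436) = 0.00495 kg/m³.

0.00495 kg/m³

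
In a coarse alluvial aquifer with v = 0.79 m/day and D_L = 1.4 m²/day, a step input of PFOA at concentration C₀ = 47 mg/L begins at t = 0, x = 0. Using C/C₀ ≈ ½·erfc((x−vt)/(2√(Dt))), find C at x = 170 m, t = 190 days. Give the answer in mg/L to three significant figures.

9.12 mg/L

For a continuous step input, C/C₀ ≈ ½·erfc((x−vt)/(2√(Dt))).
vt = 0.79 × 190 = 150.1 m and 2√(Dt) = 2√(1.4 × 190) = 32.62 m.
Argument (x−vt)/(2√(Dt)) = (170 − 150.1)/32.62 = 0.6101; ½·erfc(0.6101) = 0.1941.
C = 47 × 0.1941 = 9.12 mg/L.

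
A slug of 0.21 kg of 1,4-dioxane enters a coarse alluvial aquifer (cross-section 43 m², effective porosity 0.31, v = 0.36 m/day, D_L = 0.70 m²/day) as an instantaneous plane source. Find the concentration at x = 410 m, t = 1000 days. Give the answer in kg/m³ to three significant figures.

For an instantaneous plane source, C(x,t) = M/(n_e·A·√(4πDt)) · exp(−(x−vt)²/(4Dt)), with n_e·A the pore (flow) area.
Plume center vt = 0.36 × 1000 = 360 m, so the well at 410 m is 50 m downgradient of the peak.
√(4πDt) = 93.79 m, giving peak height M/(n_e·A·√(4πDt)) = 0.21/(0.31 × 43 × 93.79) = 0.0001680 kg/m³.
(x−vt)²/(4Dt) = (50)²/(4 × 0.70 × 1000) = 0.8929; exp(−0.8929) = 0.4095.
C = 0.0001680 × 0.4095 = 6.88e-05 kg/m³.

6.88e-05 kg/m³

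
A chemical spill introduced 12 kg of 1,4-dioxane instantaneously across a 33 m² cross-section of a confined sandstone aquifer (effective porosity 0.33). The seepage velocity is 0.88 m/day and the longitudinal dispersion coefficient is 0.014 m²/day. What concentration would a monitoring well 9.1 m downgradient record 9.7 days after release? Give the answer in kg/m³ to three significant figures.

0.470 kg/m³

For an instantaneous plane source, C(x,t) = M/(n_e·A·√(4πDt)) · exp(−(x−vt)²/(4Dt)), with n_e·A the pore (flow) area.
Plume center vt = 0.88 × 9.7 = 8.536 m, so the well at 9.1 m is 0.564 m downgradient of the peak.
√(4πDt) = 1.306 m, giving peak height M/(n_e·A·√(4πDt)) = 12/(0.33 × 33 × 1.306) = 0.8437 kg/m³.
(x−vt)²/(4Dt) = (0.564)²/(4 × 0.014 × 9.7) = 0.5856; exp(−0.5856) = 0.5568.
C = 0.8437 × 0.5568 = 0.470 kg/m³.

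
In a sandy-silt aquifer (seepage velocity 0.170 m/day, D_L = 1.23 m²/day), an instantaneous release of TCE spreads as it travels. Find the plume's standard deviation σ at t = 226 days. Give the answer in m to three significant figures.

23.6 m

Dispersive spreading gives a Gaussian with σ² = 2Dt; advection only shifts the center.
σ = √(2 × 1.23 × 226) = 23.6 m.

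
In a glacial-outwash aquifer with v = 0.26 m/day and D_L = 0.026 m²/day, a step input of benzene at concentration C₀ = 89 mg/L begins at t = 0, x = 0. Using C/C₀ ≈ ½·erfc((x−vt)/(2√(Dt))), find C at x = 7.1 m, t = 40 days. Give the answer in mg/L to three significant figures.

88.0 mg/L

For a continuous step input, C/C₀ ≈ ½·erfc((x−vt)/(2√(Dt))).
vt = 0.26 × 40 = 10.4 m and 2√(Dt) = 2√(0.026 × 40) = 2.040 m.
Argument (x−vt)/(2√(Dt)) = (7.1 − 10.4)/2.040 = -1.618; ½·erfc(-1.618) = 0.9889.
C = 89 × 0.9889 = 88.0 mg/L.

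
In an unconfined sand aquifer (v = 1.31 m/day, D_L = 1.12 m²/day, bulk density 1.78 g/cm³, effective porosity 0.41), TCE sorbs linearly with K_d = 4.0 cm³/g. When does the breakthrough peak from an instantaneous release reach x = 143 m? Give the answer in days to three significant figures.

Retardation factor R = 1 + ρ_b·K_d/n = 1 + 1.78 × 4.0/0.41 = 18.37.
Sorption retards both mechanisms: v_R = v/R = 0.07131 m/day, D_R = D/R = 0.06097 m²/day.
Peak time from v_R²t² + 2D_R t − x² = 0: t = (√(D_R² + v_R²x²) − D_R)/v_R².
√(D_R² + v_R²x²) = √(0.06097² + 0.07131² × 143²) = 10.20; v_R² = 0.005085.
t = (10.20 − 0.06097)/0.005085 = 1990 days.

1990 days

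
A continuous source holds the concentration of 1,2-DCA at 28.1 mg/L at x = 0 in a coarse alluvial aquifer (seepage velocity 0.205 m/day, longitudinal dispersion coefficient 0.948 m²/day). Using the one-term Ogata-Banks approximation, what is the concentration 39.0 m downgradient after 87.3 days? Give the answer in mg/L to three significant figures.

For a continuous step input, C/C₀ ≈ ½·erfc((x−vt)/(2√(Dt))).
vt = 0.205 × 87.3 = 17.8965 m and 2√(Dt) = 2√(0.948 × 87.3) = 18.19 m.
Argument (x−vt)/(2√(Dt)) = (39.0 − 17.8965)/18.19 = 1.160; ½·erfc(1.160) = 0.05045.
C = 28.1 × 0.05045 = 1.42 mg/L.

1.42 mg/L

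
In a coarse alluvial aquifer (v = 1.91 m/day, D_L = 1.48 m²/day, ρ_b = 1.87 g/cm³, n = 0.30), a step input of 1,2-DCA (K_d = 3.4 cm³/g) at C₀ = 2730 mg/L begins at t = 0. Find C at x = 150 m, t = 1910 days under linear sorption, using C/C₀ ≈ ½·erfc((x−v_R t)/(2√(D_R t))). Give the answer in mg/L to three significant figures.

Retardation factor R = 1 + ρ_b·K_d/n = 1 + 1.87 × 3.4/0.30 = 22.19.
Sorption retards both mechanisms: v_R = v/R = 0.08607 m/day, D_R = D/R = 0.06670 m²/day.
v_R·t = 0.08607 × 1910 = 164.3937 m; 2√(D_R t) = 22.57 m; argument = (150 − 164.3937)/22.57 = -0.6377.
C = C₀ × ½·erfc(-0.6377) = 2730 × 0.8164 = 2230 mg/L.

2230 mg/L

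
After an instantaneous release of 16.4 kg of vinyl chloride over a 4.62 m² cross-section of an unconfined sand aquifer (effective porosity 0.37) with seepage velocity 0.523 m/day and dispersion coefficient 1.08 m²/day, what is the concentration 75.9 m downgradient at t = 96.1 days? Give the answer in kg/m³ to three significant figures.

For an instantaneous plane source, C(x,t) = M/(n_e·A·√(4πDt)) · exp(−(x−vt)²/(4Dt)), with n_e·A the pore (flow) area.
Plume center vt = 0.523 × 96.1 = 50.2603 m, so the well at 75.9 m is 25.6397 m downgradient of the peak.
√(4πDt) = 36.11 m, giving peak height M/(n_e·A·√(4πDt)) = 16.4/(0.37 × 4.62 × 36.11) = 0.2657 kg/m³.
(x−vt)²/(4Dt) = (25.6397)²/(4 × 1.08 × 96.1) = 1.584; exp(−1.584) = 0.2052.
C = 0.2657 × 0.2052 = 0.0545 kg/m³.

0.0545 kg/m³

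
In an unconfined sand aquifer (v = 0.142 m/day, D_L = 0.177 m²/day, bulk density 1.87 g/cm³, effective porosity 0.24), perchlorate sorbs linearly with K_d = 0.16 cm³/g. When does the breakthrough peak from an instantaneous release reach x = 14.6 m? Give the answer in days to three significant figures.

212 days

Retardation factor R = 1 + ρ_b·K_d/n = 1 + 1.87 × 0.16/0.24 = 2.247.
Sorption retards both mechanisms: v_R = v/R = 0.06320 m/day, D_R = D/R = 0.07877 m²/day.
Peak time from v_R²t² + 2D_R t − x² = 0: t = (√(D_R² + v_R²x²) − D_R)/v_R².
√(D_R² + v_R²x²) = √(0.07877² + 0.06320² × 14.6²) = 0.9261; v_R² = 0.003994.
t = (0.9261 − 0.07877)/0.003994 = 212 days.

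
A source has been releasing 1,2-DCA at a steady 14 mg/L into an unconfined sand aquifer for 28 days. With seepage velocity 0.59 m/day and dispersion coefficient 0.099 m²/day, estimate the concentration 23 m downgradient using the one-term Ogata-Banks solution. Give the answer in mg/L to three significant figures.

For a continuous step input, C/C₀ ≈ ½·erfc((x−vt)/(2√(Dt))).
vt = 0.59 × 28 = 16.52 m and 2√(Dt) = 2√(0.099 × 28) = 3.330 m.
Argument (x−vt)/(2√(Dt)) = (23 − 16.52)/3.330 = 1.946; ½·erfc(1.946) = 0.002961.
C = 14 × 0.002961 = 0.0415 mg/L.

0.0415 mg/L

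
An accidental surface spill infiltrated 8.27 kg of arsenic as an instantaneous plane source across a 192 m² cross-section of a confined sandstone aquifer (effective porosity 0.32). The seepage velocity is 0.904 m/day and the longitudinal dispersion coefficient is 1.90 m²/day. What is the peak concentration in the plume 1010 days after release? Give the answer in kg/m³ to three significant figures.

The peak of an instantaneous 1D plume sits at x = vt; there the Gaussian factor is 1 and C_max = M/(n_e·A·√(4πDt)), where n_e·A is the pore area the mass is dissolved in.
√(4πDt) = √(4π × 1.90 × 1010) = 155.3 m, so C_max = 8.27/(0.32 × 192 × 155.3) = 0.000867 kg/m³.

0.000867 kg/m³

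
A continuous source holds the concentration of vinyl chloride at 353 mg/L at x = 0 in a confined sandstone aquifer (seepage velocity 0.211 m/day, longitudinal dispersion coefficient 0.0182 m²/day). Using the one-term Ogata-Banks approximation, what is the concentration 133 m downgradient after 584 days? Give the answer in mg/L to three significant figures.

6.00 mg/L

For a continuous step input, C/C₀ ≈ ½·erfc((x−vt)/(2√(Dt))).
vt = 0.211 × 584 = 123.224 m and 2√(Dt) = 2√(0.0182 × 584) = 6.520 m.
Argument (x−vt)/(2√(Dt)) = (133 − 123.224)/6.520 = 1.499; ½·erfc(1.499) = 0.01701.
C = 353 × 0.01701 = 6.00 mg/L.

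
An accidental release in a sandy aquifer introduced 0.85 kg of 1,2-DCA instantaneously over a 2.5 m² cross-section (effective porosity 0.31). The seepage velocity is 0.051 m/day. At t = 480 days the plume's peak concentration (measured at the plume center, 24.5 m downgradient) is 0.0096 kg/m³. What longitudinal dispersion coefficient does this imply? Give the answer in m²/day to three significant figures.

2.16 m²/day

At the plume center C_max = M/(n_e·A·√(4πDt)), so D = M²/(4πt·(n_e·A·C_max)²).
n_e·A·C_max = 0.31 × 2.5 × 0.0096 = 0.007440 kg/m.
D = 0.85²/(4π × 480 × 0.007440²) = 2.16 m²/day.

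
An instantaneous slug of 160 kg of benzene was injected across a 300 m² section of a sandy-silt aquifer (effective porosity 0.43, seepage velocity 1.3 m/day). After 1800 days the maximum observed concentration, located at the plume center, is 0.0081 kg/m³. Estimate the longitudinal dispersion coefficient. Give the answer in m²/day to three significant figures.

At the plume center C_max = M/(n_e·A·√(4πDt)), so D = M²/(4πt·(n_e·A·C_max)²).
n_e·A·C_max = 0.43 × 300 × 0.0081 = 1.045 kg/m.
D = 160²/(4π × 1800 × 1.045²) = 1.04 m²/day.

1.04 m²/day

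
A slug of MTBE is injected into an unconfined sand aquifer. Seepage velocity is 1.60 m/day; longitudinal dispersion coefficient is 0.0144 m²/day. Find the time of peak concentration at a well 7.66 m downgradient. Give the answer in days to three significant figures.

For the 1D instantaneous-source solution, setting ∂C/∂t = 0 at fixed x gives v²t² + 2Dt − x² = 0, so t = (√(D² + v²x²) − D)/v².
√(D² + v²x²) = √(0.0144² + 1.60² × 7.66²) = 12.26; v² = 2.56.
t = (12.26 − 0.0144)/2.56 = 4.78 days (vs. the pure-advection estimate x/v = 4.79 d).

4.78 days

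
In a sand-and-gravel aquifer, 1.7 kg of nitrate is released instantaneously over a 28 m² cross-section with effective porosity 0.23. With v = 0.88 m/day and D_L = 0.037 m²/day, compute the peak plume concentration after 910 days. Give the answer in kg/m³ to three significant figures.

0.0128 kg/m³

The peak of an instantaneous 1D plume sits at x = vt; there the Gaussian factor is 1 and C_max = M/(n_e·A·√(4πDt)), where n_e·A is the pore area the mass is dissolved in.
√(4πDt) = √(4π × 0.037 × 910) = 20.57 m, so C_max = 1.7/(0.23 × 28 × 20.57) = 0.0128 kg/m³.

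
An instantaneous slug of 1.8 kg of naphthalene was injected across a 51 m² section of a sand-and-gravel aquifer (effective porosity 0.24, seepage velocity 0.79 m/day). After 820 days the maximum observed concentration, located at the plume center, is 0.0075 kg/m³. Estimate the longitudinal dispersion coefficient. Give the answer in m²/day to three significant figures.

0.0373 m²/day

At the plume center C_max = M/(n_e·A·√(4πDt)), so D = M²/(4πt·(n_e·A·C_max)²).
n_e·A·C_max = 0.24 × 51 × 0.0075 = 0.09180 kg/m.
D = 1.8²/(4π × 820 × 0.09180²) = 0.0373 m²/day.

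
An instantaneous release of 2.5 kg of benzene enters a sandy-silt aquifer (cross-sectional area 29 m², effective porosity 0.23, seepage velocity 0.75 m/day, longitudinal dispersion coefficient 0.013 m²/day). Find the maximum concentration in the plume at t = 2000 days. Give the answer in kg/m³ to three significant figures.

The peak of an instantaneous 1D plume sits at x = vt; there the Gaussian factor is 1 and C_max = M/(n_e·A·√(4πDt)), where n_e·A is the pore area the mass is dissolved in.
√(4πDt) = √(4π × 0.013 × 2000) = 18.08 m, so C_max = 2.5/(0.23 × 29 × 18.08) = 0.0207 kg/m³.

0.0207 kg/m³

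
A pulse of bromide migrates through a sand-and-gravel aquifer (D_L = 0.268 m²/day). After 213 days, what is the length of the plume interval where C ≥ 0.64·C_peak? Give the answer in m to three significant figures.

20.2 m

The plume is Gaussian with σ = √(2Dt) = √(2 × 0.268 × 213) = 10.68 m.
C/C_peak = exp(−Δx²/(2σ²)) = 0.64 ⇒ Δx = σ·√(−2 ln 0.64) = 10.68 × 0.9448 = 10.09 m.
Width = 2Δx = 20.2 m.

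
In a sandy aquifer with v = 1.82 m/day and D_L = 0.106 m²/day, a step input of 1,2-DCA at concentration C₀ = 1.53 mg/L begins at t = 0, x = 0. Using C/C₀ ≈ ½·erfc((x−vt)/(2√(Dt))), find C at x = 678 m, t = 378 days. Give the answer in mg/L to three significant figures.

1.33 mg/L

For a continuous step input, C/C₀ ≈ ½·erfc((x−vt)/(2√(Dt))).
vt = 1.82 × 378 = 687.96 m and 2√(Dt) = 2√(0.106 × 378) = 12.66 m.
Argument (x−vt)/(2√(Dt)) = (678 − 687.96)/12.66 = -0.7867; ½·erfc(-0.7867) = 0.8671.
C = 1.53 × 0.8671 = 1.33 mg/L.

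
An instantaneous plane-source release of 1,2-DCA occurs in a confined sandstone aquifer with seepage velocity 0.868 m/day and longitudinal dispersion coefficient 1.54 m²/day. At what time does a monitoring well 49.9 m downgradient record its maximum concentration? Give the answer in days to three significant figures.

For the 1D instantaneous-source solution, setting ∂C/∂t = 0 at fixed x gives v²t² + 2Dt − x² = 0, so t = (√(D² + v²x²) − D)/v².
√(D² + v²x²) = √(1.54² + 0.868² × 49.9²) = 43.34; v² = 0.753424.
t = (43.34 − 1.54)/0.753424 = 55.5 days (vs. the pure-advection estimate x/v = 57.5 d).

55.5 days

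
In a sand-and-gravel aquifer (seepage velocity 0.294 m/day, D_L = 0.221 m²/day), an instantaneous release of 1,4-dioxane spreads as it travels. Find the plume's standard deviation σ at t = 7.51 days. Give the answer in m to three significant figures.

1.82 m

Dispersive spreading gives a Gaussian with σ² = 2Dt; advection only shifts the center.
σ = √(2 × 0.221 × 7.51) = 1.82 m.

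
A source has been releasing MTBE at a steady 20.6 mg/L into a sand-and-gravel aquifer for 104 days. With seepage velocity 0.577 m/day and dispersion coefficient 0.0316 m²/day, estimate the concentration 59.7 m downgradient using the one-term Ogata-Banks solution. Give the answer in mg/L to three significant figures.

For a continuous step input, C/C₀ ≈ ½·erfc((x−vt)/(2√(Dt))).
vt = 0.577 × 104 = 60.008 m and 2√(Dt) = 2√(0.0316 × 104) = 3.626 m.
Argument (x−vt)/(2√(Dt)) = (59.7 − 60.008)/3.626 = -0.08494; ½·erfc(-0.08494) = 0.5478.
C = 20.6 × 0.5478 = 11.3 mg/L.

11.3 mg/L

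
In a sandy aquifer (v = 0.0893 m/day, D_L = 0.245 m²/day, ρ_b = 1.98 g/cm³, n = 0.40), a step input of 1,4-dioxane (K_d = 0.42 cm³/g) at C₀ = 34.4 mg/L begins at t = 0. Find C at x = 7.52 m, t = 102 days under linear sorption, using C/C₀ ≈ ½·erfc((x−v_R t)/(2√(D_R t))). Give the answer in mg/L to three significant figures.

Retardation factor R = 1 + ρ_b·K_d/n = 1 + 1.98 × 0.42/0.40 = 3.079.
Sorption retards both mechanisms: v_R = v/R = 0.02900 m/day, D_R = D/R = 0.07957 m²/day.
v_R·t = 0.02900 × 102 = 2.958 m; 2√(D_R t) = 5.698 m; argument = (7.52 − 2.958)/5.698 = 0.8006.
C = C₀ × ½·erfc(0.8006) = 34.4 × 0.1288 = 4.43 mg/L.

4.43 mg/L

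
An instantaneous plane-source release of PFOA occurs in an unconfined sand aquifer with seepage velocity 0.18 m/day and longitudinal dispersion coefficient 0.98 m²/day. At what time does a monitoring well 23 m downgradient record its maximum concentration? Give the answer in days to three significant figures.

For the 1D instantaneous-source solution, setting ∂C/∂t = 0 at fixed x gives v²t² + 2Dt − x² = 0, so t = (√(D² + v²x²) − D)/v².
√(D² + v²x²) = √(0.98² + 0.18² × 23²) = 4.254; v² = 0.0324.
t = (4.254 − 0.98)/0.0324 = 101 days (vs. the pure-advection estimate x/v = 128 d).

101 days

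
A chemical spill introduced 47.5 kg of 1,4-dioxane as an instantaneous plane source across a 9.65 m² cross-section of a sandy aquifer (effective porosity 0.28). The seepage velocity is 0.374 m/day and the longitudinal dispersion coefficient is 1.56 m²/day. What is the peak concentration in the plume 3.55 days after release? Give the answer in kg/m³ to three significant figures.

2.11 kg/m³

The peak of an instantaneous 1D plume sits at x = vt; there the Gaussian factor is 1 and C_max = M/(n_e·A·√(4πDt)), where n_e·A is the pore area the mass is dissolved in.
√(4πDt) = √(4π × 1.56 × 3.55) = 8.342 m, so C_max = 47.5/(0.28 × 9.65 × 8.342) = 2.11 kg/m³.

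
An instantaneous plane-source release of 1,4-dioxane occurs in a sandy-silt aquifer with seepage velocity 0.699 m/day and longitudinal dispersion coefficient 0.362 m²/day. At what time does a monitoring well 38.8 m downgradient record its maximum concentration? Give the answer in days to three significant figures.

54.8 days

For the 1D instantaneous-source solution, setting ∂C/∂t = 0 at fixed x gives v²t² + 2Dt − x² = 0, so t = (√(D² + v²x²) − D)/v².
√(D² + v²x²) = √(0.362² + 0.699² × 38.8²) = 27.12; v² = 0.488601.
t = (27.12 − 0.362)/0.488601 = 54.8 days (vs. the pure-advection estimate x/v = 55.5 d).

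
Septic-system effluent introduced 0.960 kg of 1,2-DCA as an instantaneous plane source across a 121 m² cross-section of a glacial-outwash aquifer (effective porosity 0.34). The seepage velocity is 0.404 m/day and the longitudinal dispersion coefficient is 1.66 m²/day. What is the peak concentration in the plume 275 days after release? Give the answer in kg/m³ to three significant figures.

0.000308 kg/m³

The peak of an instantaneous 1D plume sits at x = vt; there the Gaussian factor is 1 and C_max = M/(n_e·A·√(4πDt)), where n_e·A is the pore area the mass is dissolved in.
√(4πDt) = √(4π × 1.66 × 275) = 75.74 m, so C_max = 0.960/(0.34 × 121 × 75.74) = 0.000308 kg/m³.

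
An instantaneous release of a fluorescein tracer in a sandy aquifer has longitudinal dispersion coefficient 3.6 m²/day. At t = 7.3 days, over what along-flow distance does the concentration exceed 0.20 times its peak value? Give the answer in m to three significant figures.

26.0 m

The plume is Gaussian with σ = √(2Dt) = √(2 × 3.6 × 7.3) = 7.250 m.
C/C_peak = exp(−Δx²/(2σ²)) = 0.20 ⇒ Δx = σ·√(−2 ln 0.20) = 7.250 × 1.794 = 13.01 m.
Width = 2Δx = 26.0 m.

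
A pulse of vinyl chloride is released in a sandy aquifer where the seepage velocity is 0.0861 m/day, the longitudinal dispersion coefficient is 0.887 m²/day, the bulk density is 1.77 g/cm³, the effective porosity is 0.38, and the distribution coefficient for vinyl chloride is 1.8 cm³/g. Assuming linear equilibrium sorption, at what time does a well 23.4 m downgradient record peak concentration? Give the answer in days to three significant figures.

1660 days

Retardation factor R = 1 + ρ_b·K_d/n = 1 + 1.77 × 1.8/0.38 = 9.384.
Sorption retards both mechanisms: v_R = v/R = 0.009175 m/day, D_R = D/R = 0.09452 m²/day.
Peak time from v_R²t² + 2D_R t − x² = 0: t = (√(D_R² + v_R²x²) − D_R)/v_R².
√(D_R² + v_R²x²) = √(0.09452² + 0.009175² × 23.4²) = 0.2346; v_R² = 8.418e-05.
t = (0.2346 − 0.09452)/8.418e-05 = 1660 days.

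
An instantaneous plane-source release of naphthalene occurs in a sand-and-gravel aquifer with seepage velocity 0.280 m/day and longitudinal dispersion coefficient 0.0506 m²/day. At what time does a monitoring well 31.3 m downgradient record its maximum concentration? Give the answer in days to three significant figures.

For the 1D instantaneous-source solution, setting ∂C/∂t = 0 at fixed x gives v²t² + 2Dt − x² = 0, so t = (√(D² + v²x²) − D)/v².
√(D² + v²x²) = √(0.0506² + 0.280² × 31.3²) = 8.764; v² = 0.0784.
t = (8.764 − 0.0506)/0.0784 = 111 days (vs. the pure-advection estimate x/v = 112 d).

111 days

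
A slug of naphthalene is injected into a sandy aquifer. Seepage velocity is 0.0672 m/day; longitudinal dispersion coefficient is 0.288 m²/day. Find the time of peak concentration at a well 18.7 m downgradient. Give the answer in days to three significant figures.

For the 1D instantaneous-source solution, setting ∂C/∂t = 0 at fixed x gives v²t² + 2Dt − x² = 0, so t = (√(D² + v²x²) − D)/v².
√(D² + v²x²) = √(0.288² + 0.0672² × 18.7²) = 1.289; v² = 0.00451584.
t = (1.289 − 0.288)/0.00451584 = 222 days (vs. the pure-advection estimate x/v = 278 d).

222 days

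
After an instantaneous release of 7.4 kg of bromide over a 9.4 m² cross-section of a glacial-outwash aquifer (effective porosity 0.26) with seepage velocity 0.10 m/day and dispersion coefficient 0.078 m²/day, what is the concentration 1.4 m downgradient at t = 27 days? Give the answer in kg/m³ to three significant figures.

0.482 kg/m³

For an instantaneous plane source, C(x,t) = M/(n_e·A·√(4πDt)) · exp(−(x−vt)²/(4Dt)), with n_e·A the pore (flow) area.
Plume center vt = 0.10 × 27 = 2.7 m, so the well at 1.4 m is 1.3 m upgradient of the peak.
√(4πDt) = 5.144 m, giving peak height M/(n_e·A·√(4πDt)) = 7.4/(0.26 × 9.4 × 5.144) = 0.5886 kg/m³.
(x−vt)²/(4Dt) = (-1.3)²/(4 × 0.078 × 27) = 0.2006; exp(−0.2006) = 0.8182.
C = 0.5886 × 0.8182 = 0.482 kg/m³.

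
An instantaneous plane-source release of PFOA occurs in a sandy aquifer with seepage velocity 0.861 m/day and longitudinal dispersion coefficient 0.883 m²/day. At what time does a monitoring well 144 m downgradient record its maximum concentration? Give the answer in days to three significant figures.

For the 1D instantaneous-source solution, setting ∂C/∂t = 0 at fixed x gives v²t² + 2Dt − x² = 0, so t = (√(D² + v²x²) − D)/v².
√(D² + v²x²) = √(0.883² + 0.861² × 144²) = 124.0; v² = 0.741321.
t = (124.0 − 0.883)/0.741321 = 166 days (vs. the pure-advection estimate x/v = 167 d).

166 days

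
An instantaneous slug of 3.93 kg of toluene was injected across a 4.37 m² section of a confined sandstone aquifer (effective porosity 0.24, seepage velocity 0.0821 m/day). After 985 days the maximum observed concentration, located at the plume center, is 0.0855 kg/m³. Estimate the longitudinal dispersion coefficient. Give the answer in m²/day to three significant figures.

0.155 m²/day

At the plume center C_max = M/(n_e·A·√(4πDt)), so D = M²/(4πt·(n_e·A·C_max)²).
n_e·A·C_max = 0.24 × 4.37 × 0.0855 = 0.08967 kg/m.
D = 3.93²/(4π × 985 × 0.08967²) = 0.155 m²/day.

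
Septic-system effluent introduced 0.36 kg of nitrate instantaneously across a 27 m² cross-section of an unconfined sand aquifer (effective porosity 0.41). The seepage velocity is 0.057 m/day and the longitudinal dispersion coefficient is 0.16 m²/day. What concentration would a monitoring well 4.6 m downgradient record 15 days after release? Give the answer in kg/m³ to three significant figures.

0.00137 kg/m³

For an instantaneous plane source, C(x,t) = M/(n_e·A·√(4πDt)) · exp(−(x−vt)²/(4Dt)), with n_e·A the pore (flow) area.
Plume center vt = 0.057 × 15 = 0.855 m, so the well at 4.6 m is 3.745 m downgradient of the peak.
√(4πDt) = 5.492 m, giving peak height M/(n_e·A·√(4πDt)) = 0.36/(0.41 × 27 × 5.492) = 0.005921 kg/m³.
(x−vt)²/(4Dt) = (3.745)²/(4 × 0.16 × 15) = 1.461; exp(−1.461) = 0.2320.
C = 0.005921 × 0.2320 = 0.00137 kg/m³.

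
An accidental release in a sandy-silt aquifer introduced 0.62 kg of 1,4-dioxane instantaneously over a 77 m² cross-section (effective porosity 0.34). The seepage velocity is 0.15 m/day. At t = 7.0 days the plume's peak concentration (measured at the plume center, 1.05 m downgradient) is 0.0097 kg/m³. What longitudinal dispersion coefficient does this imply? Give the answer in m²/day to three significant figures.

At the plume center C_max = M/(n_e·A·√(4πDt)), so D = M²/(4πt·(n_e·A·C_max)²).
n_e·A·C_max = 0.34 × 77 × 0.0097 = 0.2539 kg/m.
D = 0.62²/(4π × 7.0 × 0.2539²) = 0.0678 m²/day.

0.0678 m²/day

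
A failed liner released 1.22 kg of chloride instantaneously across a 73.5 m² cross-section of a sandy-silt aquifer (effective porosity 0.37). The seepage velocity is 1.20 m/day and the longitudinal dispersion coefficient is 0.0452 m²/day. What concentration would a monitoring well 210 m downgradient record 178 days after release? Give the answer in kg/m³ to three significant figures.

For an instantaneous plane source, C(x,t) = M/(n_e·A·√(4πDt)) · exp(−(x−vt)²/(4Dt)), with n_e·A the pore (flow) area.
Plume center vt = 1.20 × 178 = 213.6 m, so the well at 210 m is 3.6 m upgradient of the peak.
√(4πDt) = 10.06 m, giving peak height M/(n_e·A·√(4πDt)) = 1.22/(0.37 × 73.5 × 10.06) = 0.004459 kg/m³.
(x−vt)²/(4Dt) = (-3.6)²/(4 × 0.0452 × 178) = 0.4027; exp(−0.4027) = 0.6685.
C = 0.004459 × 0.6685 = 0.00298 kg/m³.

0.00298 kg/m³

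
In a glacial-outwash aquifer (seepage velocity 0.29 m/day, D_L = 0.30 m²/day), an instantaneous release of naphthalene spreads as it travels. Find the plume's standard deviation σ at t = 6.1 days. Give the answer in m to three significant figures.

Dispersive spreading gives a Gaussian with σ² = 2Dt; advection only shifts the center.
σ = √(2 × 0.30 × 6.1) = 1.91 m.

1.91 m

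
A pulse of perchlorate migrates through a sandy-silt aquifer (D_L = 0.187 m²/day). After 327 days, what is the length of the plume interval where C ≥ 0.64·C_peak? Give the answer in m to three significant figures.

The plume is Gaussian with σ = √(2Dt) = √(2 × 0.187 × 327) = 11.06 m.
C/C_peak = exp(−Δx²/(2σ²)) = 0.64 ⇒ Δx = σ·√(−2 ln 0.64) = 11.06 × 0.9448 = 10.45 m.
Width = 2Δx = 20.9 m.

20.9 m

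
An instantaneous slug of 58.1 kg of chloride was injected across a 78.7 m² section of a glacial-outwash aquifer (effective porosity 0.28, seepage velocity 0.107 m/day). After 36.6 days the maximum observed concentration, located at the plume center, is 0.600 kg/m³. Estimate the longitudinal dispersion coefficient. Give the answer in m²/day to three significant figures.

At the plume center C_max = M/(n_e·A·√(4πDt)), so D = M²/(4πt·(n_e·A·C_max)²).
n_e·A·C_max = 0.28 × 78.7 × 0.600 = 13.22 kg/m.
D = 58.1²/(4π × 36.6 × 13.22²) = 0.0420 m²/day.

0.0420 m²/day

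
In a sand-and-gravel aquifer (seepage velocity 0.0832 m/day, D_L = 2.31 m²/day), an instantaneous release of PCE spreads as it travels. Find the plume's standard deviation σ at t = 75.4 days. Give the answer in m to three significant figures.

18.7 m

Dispersive spreading gives a Gaussian with σ² = 2Dt; advection only shifts the center.
σ = √(2 × 2.31 × 75.4) = 18.7 m.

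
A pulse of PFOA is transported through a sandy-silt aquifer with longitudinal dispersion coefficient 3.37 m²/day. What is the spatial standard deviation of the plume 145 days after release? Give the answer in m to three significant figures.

Dispersive spreading gives a Gaussian with σ² = 2Dt; advection only shifts the center.
σ = √(2 × 3.37 × 145) = 31.3 m.

31.3 m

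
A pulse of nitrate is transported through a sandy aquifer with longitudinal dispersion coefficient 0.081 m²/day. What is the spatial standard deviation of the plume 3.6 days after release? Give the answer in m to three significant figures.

0.764 m

Dispersive spreading gives a Gaussian with σ² = 2Dt; advection only shifts the center.
σ = √(2 × 0.081 × 3.6) = 0.764 m.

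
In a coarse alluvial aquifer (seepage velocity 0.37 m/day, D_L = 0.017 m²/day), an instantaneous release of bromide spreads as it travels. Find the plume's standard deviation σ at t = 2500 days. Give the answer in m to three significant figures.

Dispersive spreading gives a Gaussian with σ² = 2Dt; advection only shifts the center.
σ = √(2 × 0.017 × 2500) = 9.22 m.

9.22 m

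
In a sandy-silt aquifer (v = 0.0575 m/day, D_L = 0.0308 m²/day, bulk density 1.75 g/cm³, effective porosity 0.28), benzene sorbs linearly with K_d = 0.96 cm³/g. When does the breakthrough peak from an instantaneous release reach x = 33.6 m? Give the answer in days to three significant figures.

4030 days

Retardation factor R = 1 + ρ_b·K_d/n = 1 + 1.75 × 0.96/0.28 = 7.000.
Sorption retards both mechanisms: v_R = v/R = 0.008214 m/day, D_R = D/R = 0.004400 m²/day.
Peak time from v_R²t² + 2D_R t − x² = 0: t = (√(D_R² + v_R²x²) − D_R)/v_R².
√(D_R² + v_R²x²) = √(0.004400² + 0.008214² × 33.6²) = 0.2760; v_R² = 6.747e-05.
t = (0.2760 − 0.004400)/6.747e-05 = 4030 days.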